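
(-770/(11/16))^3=-1404928000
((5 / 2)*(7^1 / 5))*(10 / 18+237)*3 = 7483 / 3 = 2494.33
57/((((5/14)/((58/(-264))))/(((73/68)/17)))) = -281561/127160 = -2.21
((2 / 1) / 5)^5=32 / 3125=0.01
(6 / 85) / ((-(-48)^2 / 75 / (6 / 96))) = -5 / 34816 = -0.00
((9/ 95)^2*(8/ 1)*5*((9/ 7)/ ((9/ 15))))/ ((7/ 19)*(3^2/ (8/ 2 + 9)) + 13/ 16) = 404352/ 561127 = 0.72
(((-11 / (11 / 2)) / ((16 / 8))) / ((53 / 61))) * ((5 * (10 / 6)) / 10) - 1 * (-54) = 16867 / 318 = 53.04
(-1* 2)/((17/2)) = -4/17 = -0.24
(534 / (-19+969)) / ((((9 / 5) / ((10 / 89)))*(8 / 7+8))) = 7 / 1824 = 0.00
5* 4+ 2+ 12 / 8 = 47 / 2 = 23.50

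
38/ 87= 0.44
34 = 34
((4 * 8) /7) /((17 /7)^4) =10976 /83521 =0.13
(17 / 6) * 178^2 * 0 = 0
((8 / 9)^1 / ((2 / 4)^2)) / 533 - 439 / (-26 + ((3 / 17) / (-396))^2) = 10608439224208 / 628042116195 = 16.89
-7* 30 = -210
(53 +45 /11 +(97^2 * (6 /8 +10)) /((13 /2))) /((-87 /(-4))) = 8933570 /12441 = 718.07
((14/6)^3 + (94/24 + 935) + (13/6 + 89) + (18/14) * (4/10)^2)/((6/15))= 19712563/7560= 2607.48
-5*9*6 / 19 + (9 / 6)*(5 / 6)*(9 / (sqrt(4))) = -1305 / 152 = -8.59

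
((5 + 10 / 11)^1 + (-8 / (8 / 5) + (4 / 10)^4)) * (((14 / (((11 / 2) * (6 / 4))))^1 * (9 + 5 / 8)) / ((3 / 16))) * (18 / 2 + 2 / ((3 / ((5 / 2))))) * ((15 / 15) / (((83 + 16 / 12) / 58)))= 1038944256 / 1739375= 597.31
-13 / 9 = -1.44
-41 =-41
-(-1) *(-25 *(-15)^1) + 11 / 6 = 2261 / 6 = 376.83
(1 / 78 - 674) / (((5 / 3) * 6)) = -52571 / 780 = -67.40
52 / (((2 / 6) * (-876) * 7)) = -13 / 511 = -0.03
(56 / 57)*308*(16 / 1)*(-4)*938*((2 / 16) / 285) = -129428992 / 16245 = -7967.31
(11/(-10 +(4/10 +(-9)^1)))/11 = -5/93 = -0.05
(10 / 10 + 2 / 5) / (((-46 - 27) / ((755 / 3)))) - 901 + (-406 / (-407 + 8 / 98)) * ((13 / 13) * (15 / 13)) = -51355096042 / 56766333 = -904.68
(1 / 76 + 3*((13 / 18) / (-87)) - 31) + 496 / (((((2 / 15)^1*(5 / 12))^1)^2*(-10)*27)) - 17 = -63793741 / 99180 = -643.21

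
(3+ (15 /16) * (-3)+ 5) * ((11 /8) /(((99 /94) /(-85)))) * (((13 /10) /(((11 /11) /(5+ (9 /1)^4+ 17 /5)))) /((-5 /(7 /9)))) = 66075539803 /86400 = 764763.19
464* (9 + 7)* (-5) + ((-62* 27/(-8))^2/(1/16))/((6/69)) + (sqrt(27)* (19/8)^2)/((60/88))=3971* sqrt(3)/160 + 16038847/2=8019466.49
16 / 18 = 8 / 9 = 0.89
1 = 1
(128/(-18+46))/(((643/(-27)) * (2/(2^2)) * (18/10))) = -960/4501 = -0.21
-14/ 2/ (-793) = 7/ 793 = 0.01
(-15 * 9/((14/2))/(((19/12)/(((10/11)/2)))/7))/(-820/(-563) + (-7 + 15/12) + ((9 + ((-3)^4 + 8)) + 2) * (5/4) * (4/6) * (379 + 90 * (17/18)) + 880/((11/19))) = -54723600/56737671617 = -0.00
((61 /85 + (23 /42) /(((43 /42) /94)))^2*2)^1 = 69484700898 /13359025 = 5201.33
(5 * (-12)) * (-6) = 360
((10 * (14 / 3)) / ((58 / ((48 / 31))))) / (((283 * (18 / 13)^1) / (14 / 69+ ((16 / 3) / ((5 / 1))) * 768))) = 411602464 / 157992957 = 2.61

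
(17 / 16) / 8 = 17 / 128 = 0.13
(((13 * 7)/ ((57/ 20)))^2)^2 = 10971993760000/ 10556001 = 1039408.18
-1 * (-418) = 418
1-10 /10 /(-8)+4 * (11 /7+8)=2207 /56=39.41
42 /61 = 0.69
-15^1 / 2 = -15 / 2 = -7.50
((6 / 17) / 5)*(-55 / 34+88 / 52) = 0.01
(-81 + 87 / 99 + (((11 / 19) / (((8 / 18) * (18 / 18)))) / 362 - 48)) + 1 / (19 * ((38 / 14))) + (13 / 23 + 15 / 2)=-47623161277 / 396750552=-120.03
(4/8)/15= 1/30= 0.03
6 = 6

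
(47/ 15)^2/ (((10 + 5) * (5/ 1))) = 2209/ 16875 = 0.13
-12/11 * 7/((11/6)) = -504/121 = -4.17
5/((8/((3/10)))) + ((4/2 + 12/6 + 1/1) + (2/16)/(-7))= 579/112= 5.17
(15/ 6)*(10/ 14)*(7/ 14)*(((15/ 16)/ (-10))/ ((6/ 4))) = -25/ 448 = -0.06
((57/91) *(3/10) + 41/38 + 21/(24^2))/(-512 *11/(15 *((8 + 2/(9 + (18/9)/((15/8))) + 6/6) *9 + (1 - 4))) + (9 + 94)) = 1628964147/122853942848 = 0.01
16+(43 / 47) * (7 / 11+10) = 13303 / 517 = 25.73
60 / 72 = 5 / 6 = 0.83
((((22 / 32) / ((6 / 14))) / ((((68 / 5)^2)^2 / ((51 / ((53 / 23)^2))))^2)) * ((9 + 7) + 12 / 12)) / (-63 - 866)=-0.00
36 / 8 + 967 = 1943 / 2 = 971.50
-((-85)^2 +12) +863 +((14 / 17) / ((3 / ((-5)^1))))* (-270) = -102058 / 17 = -6003.41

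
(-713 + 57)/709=-656/709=-0.93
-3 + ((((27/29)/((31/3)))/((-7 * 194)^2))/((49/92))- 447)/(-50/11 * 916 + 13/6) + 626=3475753038428412025/5578096104262787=623.11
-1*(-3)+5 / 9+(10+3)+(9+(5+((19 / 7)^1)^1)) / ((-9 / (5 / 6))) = 1891 / 126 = 15.01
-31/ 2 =-15.50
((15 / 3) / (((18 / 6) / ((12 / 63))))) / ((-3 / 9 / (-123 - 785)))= 18160 / 21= 864.76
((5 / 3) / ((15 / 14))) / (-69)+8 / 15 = 1586 / 3105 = 0.51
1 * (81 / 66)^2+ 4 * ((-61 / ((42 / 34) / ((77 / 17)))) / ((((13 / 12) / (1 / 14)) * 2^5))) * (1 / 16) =980233 / 704704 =1.39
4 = 4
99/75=33/25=1.32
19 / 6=3.17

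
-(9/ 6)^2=-9/ 4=-2.25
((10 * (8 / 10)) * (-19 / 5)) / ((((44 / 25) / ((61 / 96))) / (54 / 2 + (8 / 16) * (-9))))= -86925 / 352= -246.95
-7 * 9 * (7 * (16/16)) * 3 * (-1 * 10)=13230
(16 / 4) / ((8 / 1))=0.50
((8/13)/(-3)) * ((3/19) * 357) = -2856/247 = -11.56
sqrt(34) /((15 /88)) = 88*sqrt(34) /15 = 34.21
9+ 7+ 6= 22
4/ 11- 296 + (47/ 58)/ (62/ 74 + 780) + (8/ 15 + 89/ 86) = -1748072431324/ 5944467705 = -294.07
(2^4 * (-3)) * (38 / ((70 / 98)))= -2553.60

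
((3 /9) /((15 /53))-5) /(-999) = 172 /44955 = 0.00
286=286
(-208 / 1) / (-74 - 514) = 52 / 147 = 0.35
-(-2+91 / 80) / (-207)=-0.00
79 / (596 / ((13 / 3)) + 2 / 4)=2054 / 3589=0.57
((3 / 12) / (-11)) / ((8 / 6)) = -3 / 176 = -0.02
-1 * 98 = -98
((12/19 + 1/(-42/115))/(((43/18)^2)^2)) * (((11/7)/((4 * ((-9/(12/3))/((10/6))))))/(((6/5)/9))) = 449331300/3182903731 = 0.14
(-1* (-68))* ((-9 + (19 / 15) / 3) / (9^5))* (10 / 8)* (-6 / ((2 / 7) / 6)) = 91868 / 59049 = 1.56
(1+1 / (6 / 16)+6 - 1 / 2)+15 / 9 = 65 / 6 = 10.83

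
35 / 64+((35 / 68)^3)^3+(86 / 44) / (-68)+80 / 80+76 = 26508820251169396257 / 341958103260725248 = 77.52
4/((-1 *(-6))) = 2/3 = 0.67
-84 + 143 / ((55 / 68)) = 464 / 5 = 92.80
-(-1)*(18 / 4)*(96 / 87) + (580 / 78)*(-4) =-28024 / 1131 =-24.78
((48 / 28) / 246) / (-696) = -1 / 99876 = -0.00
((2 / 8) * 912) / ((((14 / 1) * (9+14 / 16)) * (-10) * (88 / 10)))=-114 / 6083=-0.02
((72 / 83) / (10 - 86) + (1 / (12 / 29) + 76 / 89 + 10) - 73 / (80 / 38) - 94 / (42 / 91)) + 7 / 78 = -49262312959 / 218950680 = -224.99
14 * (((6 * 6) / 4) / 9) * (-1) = -14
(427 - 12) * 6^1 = 2490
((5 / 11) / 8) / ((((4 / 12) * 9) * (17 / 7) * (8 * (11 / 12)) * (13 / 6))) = 105 / 213928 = 0.00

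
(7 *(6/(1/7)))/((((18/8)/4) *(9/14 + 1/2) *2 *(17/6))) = 1372/17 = 80.71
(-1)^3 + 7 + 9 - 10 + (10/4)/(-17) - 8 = -107/34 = -3.15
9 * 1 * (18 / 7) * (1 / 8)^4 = 81 / 14336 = 0.01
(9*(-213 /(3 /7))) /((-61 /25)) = 111825 /61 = 1833.20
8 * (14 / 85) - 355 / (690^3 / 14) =735851711 / 558465300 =1.32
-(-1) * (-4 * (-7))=28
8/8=1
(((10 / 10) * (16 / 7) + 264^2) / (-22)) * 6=-19008.62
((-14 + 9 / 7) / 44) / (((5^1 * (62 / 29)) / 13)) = -33553 / 95480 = -0.35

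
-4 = -4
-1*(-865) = 865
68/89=0.76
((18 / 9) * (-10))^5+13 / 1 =-3199987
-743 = -743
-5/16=-0.31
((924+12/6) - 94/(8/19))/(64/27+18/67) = 5085099/19096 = 266.29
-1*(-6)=6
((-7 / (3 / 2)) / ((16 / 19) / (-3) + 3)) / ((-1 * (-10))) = -133 / 775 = -0.17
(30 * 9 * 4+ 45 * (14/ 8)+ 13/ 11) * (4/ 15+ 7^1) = 5563033/ 660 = 8428.84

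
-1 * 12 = -12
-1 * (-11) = 11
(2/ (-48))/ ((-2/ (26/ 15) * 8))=0.00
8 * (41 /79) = 328 /79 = 4.15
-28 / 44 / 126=-1 / 198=-0.01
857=857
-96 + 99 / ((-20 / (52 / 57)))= -9549 / 95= -100.52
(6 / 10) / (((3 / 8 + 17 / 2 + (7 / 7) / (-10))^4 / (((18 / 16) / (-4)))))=-16000 / 562166163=-0.00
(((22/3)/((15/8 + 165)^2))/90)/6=352/721801125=0.00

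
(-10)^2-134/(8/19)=-873/4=-218.25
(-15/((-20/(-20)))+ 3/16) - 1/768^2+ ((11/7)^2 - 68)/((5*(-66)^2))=-28783791781/1942814720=-14.82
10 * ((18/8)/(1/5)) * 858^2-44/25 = 82818448.24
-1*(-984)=984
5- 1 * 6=-1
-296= -296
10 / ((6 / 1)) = 5 / 3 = 1.67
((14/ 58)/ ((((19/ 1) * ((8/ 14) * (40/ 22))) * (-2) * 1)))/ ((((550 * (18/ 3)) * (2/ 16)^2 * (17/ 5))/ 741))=-637/ 24650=-0.03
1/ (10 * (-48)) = -1/ 480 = -0.00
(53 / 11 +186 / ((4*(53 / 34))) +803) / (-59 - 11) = -488349 / 40810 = -11.97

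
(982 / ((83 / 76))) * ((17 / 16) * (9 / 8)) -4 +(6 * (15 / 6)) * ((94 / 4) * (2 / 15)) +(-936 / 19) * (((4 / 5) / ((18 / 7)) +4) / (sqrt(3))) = 1484441 / 1328 -20176 * sqrt(3) / 285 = 995.18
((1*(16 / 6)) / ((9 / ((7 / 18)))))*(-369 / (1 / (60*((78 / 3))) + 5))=-596960 / 70209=-8.50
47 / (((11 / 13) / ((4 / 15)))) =2444 / 165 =14.81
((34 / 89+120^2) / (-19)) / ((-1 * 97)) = 7.81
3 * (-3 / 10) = -9 / 10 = -0.90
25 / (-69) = -0.36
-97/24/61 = -97/1464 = -0.07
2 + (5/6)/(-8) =91/48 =1.90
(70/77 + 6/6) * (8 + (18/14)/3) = 16.09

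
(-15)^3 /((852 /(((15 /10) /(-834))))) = 1125 /157904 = 0.01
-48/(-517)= 48/517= 0.09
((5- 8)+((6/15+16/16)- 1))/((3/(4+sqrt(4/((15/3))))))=-52/15- 26* sqrt(5)/75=-4.24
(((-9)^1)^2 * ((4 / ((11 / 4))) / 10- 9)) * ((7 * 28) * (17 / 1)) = -131437404 / 55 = -2389770.98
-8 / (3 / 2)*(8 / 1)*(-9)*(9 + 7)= 6144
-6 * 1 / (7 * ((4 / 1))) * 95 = -285 / 14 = -20.36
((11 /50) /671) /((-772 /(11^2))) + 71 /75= 6686701 /7063800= 0.95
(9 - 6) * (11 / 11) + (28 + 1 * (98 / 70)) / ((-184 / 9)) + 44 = 45.56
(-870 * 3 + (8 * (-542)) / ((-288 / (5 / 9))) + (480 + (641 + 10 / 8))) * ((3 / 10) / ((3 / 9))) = -479321 / 360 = -1331.45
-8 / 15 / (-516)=2 / 1935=0.00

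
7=7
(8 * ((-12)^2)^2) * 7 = 1161216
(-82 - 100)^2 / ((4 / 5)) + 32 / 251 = 10392687 / 251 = 41405.13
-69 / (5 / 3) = -207 / 5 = -41.40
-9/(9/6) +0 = -6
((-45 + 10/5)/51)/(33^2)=-43/55539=-0.00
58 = 58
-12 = -12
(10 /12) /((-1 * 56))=-5 /336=-0.01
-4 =-4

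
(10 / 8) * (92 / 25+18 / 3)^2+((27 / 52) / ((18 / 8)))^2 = 2475454 / 21125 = 117.18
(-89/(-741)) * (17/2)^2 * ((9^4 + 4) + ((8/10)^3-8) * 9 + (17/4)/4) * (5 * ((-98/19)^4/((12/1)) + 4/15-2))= 16142038.48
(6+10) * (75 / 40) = 30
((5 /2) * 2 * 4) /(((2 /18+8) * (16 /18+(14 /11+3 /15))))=1.04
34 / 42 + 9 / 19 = 512 / 399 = 1.28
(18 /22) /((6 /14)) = 21 /11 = 1.91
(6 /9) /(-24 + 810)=1 /1179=0.00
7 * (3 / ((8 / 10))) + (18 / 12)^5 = 1083 / 32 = 33.84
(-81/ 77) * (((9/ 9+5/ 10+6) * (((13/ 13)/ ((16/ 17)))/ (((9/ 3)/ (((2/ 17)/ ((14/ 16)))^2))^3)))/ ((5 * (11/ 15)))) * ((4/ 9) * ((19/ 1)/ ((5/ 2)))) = -239075328/ 141486908495471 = -0.00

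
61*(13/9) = 793/9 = 88.11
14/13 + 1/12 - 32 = -4811/156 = -30.84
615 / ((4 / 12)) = 1845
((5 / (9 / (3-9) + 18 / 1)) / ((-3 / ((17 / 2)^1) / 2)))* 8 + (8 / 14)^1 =-9124 / 693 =-13.17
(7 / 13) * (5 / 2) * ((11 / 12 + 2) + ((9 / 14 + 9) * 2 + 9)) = 13105 / 312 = 42.00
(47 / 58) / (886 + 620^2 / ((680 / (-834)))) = -799 / 463981324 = -0.00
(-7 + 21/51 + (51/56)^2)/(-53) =307015/2825536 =0.11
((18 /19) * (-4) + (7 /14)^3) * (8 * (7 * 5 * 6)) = -116970 /19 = -6156.32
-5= -5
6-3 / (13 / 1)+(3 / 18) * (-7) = 359 / 78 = 4.60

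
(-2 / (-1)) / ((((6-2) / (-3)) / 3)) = -9 / 2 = -4.50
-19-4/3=-61/3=-20.33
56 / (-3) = -56 / 3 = -18.67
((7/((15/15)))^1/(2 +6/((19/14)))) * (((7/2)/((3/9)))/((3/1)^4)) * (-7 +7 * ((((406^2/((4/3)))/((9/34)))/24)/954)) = 4341684053/226258272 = 19.19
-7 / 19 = -0.37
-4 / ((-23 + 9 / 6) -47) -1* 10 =-1362 / 137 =-9.94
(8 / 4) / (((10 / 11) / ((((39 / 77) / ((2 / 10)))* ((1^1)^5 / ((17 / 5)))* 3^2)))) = 1755 / 119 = 14.75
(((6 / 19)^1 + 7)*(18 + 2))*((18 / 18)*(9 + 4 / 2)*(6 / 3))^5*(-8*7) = -802317429760 / 19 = -42227233145.26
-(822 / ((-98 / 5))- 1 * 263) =14942 / 49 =304.94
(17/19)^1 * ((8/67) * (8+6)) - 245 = -309981/1273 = -243.50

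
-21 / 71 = -0.30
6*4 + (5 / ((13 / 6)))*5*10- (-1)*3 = 1851 / 13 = 142.38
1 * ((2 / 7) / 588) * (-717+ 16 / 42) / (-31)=15049 / 1339758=0.01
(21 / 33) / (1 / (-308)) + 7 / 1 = -189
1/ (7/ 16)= 16/ 7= 2.29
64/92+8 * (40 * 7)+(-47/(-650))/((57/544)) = 954998432/426075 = 2241.39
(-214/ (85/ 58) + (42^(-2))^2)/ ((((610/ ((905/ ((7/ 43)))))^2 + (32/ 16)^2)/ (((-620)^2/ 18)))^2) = -16360020279922184522731351822993375/ 3954301043672285800823952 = -4137272326.83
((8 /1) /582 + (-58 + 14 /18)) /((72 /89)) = -70.72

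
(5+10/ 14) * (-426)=-17040/ 7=-2434.29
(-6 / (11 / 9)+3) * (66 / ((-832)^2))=-63 / 346112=-0.00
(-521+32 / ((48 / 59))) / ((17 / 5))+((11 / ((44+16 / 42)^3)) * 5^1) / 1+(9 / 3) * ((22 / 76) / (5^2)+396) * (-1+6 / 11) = -157280294366081 / 230723906880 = -681.68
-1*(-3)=3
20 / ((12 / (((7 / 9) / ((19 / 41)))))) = 1435 / 513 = 2.80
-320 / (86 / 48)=-7680 / 43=-178.60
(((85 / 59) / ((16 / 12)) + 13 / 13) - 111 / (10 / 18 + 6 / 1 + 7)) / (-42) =87931 / 604632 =0.15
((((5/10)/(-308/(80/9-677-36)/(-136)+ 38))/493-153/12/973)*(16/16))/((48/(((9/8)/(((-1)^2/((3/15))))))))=-7250089179/118274265234944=-0.00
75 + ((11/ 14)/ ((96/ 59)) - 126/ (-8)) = 122617/ 1344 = 91.23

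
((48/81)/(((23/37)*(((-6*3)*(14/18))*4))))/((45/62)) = -4588/195615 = -0.02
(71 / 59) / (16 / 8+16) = 71 / 1062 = 0.07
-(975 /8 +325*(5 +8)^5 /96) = -120681925 /96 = -1257103.39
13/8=1.62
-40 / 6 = -20 / 3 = -6.67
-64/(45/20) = -256/9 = -28.44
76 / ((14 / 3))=114 / 7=16.29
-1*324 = -324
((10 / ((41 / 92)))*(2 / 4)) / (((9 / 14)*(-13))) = -6440 / 4797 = -1.34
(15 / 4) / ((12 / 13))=65 / 16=4.06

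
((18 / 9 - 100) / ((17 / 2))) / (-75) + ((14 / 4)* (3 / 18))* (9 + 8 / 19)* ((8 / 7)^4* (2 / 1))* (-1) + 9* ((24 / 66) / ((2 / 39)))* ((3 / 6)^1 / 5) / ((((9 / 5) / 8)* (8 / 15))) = 3161100427 / 91400925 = 34.58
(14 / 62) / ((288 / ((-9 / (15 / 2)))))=-7 / 7440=-0.00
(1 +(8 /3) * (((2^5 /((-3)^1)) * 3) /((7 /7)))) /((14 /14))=-253 /3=-84.33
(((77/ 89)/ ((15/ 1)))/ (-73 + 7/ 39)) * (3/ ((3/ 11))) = -11011/ 1263800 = -0.01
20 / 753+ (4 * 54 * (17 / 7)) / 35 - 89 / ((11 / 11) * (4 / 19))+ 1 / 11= -3308991241 / 8117340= -407.64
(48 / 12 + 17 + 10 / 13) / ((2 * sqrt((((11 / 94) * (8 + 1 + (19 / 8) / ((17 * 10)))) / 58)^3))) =8393463040 * sqrt(15622930895) / 236395286413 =4437.96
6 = 6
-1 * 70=-70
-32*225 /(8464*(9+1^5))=-0.09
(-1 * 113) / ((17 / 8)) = -904 / 17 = -53.18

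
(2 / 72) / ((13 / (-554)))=-277 / 234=-1.18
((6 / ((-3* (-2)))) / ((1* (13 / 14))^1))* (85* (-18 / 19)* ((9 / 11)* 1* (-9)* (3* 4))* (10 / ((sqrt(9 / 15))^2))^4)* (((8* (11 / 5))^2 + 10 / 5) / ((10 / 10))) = 184336562384.98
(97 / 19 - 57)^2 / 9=972196 / 3249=299.23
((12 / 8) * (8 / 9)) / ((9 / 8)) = 32 / 27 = 1.19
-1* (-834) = 834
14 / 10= 7 / 5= 1.40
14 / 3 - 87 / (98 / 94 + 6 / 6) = -3641 / 96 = -37.93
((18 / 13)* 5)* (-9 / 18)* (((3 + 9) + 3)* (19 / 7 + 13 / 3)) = -365.93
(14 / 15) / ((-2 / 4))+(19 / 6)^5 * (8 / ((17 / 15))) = 61851067 / 27540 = 2245.86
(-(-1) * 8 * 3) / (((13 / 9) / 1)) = 216 / 13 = 16.62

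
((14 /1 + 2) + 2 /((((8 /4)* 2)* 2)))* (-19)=-1235 /4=-308.75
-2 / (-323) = 2 / 323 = 0.01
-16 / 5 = -3.20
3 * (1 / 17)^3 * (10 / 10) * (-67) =-201 / 4913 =-0.04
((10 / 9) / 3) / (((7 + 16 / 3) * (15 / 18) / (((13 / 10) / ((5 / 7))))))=182 / 2775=0.07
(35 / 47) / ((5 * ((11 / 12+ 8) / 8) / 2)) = 1344 / 5029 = 0.27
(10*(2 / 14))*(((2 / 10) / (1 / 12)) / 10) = 12 / 35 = 0.34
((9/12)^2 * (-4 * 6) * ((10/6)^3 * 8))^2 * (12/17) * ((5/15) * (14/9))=14000000/153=91503.27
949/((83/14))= 13286/83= 160.07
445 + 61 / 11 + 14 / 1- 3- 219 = 242.55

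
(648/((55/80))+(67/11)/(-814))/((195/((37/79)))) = 1687897/745602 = 2.26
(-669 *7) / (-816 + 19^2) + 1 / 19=10.34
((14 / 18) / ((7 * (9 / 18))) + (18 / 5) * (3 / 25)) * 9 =736 / 125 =5.89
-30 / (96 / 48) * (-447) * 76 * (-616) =-313901280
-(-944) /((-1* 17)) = -944 /17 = -55.53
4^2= 16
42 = 42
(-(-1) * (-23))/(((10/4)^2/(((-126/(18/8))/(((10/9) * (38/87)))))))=1008504/2375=424.63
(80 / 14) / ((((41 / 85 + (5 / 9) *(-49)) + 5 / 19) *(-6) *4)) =24225 / 2693873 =0.01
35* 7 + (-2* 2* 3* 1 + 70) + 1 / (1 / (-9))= 294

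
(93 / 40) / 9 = 31 / 120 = 0.26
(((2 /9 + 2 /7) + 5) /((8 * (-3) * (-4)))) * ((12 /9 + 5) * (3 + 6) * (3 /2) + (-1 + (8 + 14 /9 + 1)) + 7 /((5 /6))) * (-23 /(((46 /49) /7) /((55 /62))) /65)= -1741464263 /125349120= -13.89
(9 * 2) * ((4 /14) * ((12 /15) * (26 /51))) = 1248 /595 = 2.10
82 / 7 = 11.71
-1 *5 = -5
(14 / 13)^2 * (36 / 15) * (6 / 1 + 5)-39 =-7083 / 845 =-8.38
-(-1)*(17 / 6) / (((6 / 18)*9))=17 / 18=0.94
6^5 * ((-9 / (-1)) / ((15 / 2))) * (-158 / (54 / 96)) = -13105152 / 5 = -2621030.40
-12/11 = -1.09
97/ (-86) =-97/ 86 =-1.13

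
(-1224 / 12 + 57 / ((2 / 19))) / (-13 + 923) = 879 / 1820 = 0.48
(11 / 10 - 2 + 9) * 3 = 243 / 10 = 24.30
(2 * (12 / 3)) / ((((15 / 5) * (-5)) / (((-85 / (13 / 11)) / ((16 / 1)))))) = 2.40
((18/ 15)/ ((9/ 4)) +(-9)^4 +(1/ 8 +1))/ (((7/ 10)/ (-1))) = -787519/ 84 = -9375.23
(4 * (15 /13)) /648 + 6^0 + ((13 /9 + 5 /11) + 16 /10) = 173981 /38610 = 4.51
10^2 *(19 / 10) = 190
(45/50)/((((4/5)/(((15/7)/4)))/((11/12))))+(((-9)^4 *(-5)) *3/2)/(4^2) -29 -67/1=-3170.92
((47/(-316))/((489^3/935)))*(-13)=571285/36949933404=0.00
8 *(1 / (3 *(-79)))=-8 / 237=-0.03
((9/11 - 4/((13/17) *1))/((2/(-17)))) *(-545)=-5846215/286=-20441.31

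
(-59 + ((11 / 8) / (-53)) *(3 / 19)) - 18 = -620345 / 8056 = -77.00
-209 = -209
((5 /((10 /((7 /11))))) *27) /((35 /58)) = 783 /55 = 14.24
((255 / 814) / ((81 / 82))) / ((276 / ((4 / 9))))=3485 / 6824169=0.00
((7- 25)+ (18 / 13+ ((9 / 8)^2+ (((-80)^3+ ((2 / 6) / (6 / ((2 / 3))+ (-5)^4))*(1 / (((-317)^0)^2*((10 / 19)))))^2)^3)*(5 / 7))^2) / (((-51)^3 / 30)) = -122928441994782711067345535213549123443692538736884745071445292133014011973881170196990093611235433149394812041421329301209 / 3282904133495173336377566611558112378430321082368000000000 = -37445029460517886800754960000000000000000000000000000000000000000.00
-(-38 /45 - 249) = 11243 /45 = 249.84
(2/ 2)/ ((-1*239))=-1/ 239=-0.00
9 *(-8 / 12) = -6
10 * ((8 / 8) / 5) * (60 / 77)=120 / 77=1.56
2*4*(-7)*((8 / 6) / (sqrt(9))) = -224 / 9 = -24.89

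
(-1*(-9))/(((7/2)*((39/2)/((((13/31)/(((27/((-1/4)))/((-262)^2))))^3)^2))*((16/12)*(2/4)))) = 18967159882201690481530047141146/267428863397360007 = 70924131528836.80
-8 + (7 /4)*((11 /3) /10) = -883 /120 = -7.36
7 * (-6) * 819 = -34398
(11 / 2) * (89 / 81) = 979 / 162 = 6.04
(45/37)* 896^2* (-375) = -13547520000/37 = -366149189.19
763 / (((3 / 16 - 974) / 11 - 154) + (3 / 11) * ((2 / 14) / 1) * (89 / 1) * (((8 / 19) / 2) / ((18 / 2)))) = -3.15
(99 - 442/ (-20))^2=1466521/ 100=14665.21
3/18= 1/6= 0.17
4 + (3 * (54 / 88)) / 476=83857 / 20944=4.00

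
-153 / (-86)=153 / 86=1.78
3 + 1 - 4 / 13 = 48 / 13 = 3.69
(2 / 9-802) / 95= -7216 / 855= -8.44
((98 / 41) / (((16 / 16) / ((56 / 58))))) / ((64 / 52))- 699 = -697.12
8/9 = 0.89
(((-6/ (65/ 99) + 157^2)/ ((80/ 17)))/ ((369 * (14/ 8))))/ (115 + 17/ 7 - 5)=27227047/ 377523900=0.07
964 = 964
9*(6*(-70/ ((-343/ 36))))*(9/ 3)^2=174960/ 49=3570.61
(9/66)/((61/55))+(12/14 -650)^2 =2519048927/5978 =421386.57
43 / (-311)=-43 / 311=-0.14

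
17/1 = 17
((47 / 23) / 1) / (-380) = -47 / 8740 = -0.01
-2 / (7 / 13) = -26 / 7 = -3.71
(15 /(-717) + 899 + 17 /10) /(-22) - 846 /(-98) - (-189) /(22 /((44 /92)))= -151907601 /5387060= -28.20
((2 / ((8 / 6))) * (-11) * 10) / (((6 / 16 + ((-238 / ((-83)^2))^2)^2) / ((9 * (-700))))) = 18730062202468264956000 / 6756902364759011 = 2771989.47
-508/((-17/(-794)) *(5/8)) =-3226816/85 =-37962.54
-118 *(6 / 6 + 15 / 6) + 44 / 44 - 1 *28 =-440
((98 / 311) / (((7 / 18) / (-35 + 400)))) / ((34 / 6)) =275940 / 5287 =52.19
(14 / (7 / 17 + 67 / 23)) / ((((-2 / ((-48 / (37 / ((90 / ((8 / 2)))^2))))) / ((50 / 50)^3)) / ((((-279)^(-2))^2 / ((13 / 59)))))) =161483 / 155918973951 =0.00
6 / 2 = 3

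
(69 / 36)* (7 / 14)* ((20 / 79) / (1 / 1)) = 115 / 474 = 0.24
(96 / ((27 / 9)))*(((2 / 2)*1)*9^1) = 288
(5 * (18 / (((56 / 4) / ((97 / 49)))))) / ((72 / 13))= 6305 / 2744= 2.30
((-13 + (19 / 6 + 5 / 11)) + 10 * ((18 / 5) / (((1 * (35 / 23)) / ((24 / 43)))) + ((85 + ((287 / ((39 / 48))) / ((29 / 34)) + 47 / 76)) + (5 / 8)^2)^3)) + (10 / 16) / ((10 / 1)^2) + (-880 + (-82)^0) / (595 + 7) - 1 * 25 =598624286517075392710465293739 / 478492588471346921472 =1251062818.82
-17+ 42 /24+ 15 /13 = -733 /52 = -14.10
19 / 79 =0.24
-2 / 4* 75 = -75 / 2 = -37.50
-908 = -908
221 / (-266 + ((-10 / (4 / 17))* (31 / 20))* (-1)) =-1768 / 1601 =-1.10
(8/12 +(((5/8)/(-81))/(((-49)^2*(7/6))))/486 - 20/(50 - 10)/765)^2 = 2494042214057101879609/5622614406989383809600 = 0.44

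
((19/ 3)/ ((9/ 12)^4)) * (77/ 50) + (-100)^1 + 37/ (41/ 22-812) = -2498270426/ 36091575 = -69.22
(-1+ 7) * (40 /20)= 12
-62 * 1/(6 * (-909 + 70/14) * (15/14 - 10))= -217/169500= -0.00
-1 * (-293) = 293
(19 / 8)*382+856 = 7053 / 4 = 1763.25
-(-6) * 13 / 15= 26 / 5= 5.20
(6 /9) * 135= 90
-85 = -85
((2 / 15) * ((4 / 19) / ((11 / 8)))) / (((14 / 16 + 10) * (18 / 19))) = 256 / 129195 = 0.00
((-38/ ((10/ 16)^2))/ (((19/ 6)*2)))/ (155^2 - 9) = -24/ 37525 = -0.00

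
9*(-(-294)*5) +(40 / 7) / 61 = 5649250 / 427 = 13230.09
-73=-73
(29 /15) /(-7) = -0.28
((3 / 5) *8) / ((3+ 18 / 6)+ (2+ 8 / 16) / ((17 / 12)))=34 / 55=0.62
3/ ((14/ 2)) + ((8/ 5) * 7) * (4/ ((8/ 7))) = 1387/ 35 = 39.63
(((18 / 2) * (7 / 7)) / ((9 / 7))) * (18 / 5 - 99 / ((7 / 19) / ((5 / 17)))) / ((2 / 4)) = -89766 / 85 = -1056.07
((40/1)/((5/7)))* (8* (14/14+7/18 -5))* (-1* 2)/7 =462.22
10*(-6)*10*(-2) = 1200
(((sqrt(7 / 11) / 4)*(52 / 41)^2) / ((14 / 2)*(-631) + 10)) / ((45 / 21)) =-364*sqrt(77) / 94026735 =-0.00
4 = 4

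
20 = 20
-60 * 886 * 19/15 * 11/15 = -740696/15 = -49379.73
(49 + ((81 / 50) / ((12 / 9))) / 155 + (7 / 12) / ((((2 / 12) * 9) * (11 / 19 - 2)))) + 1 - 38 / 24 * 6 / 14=2586751093 / 52731000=49.06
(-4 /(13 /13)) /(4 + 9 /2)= -8 /17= -0.47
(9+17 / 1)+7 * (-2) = 12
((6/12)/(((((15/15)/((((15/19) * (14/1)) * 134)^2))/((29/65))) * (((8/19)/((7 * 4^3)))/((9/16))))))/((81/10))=8930416600/247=36155532.79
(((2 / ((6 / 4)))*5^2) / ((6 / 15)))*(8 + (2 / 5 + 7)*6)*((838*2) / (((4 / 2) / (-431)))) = -1577143933.33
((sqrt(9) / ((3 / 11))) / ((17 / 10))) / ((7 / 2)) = 220 / 119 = 1.85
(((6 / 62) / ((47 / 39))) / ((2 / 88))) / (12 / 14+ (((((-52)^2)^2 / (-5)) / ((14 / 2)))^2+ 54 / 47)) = 1576575 / 19472706118477973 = 0.00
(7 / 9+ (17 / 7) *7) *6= 320 / 3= 106.67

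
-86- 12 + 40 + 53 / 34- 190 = -8379 / 34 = -246.44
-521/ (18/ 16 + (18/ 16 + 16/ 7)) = -14588/ 127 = -114.87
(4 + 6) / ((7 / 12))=120 / 7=17.14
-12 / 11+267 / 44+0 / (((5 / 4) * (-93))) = 219 / 44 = 4.98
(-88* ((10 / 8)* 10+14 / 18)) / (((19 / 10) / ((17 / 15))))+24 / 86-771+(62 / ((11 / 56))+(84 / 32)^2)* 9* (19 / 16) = 491806589851 / 248472576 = 1979.32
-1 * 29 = -29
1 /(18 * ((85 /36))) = 2 /85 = 0.02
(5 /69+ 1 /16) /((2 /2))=149 /1104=0.13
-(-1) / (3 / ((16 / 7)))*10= 160 / 21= 7.62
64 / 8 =8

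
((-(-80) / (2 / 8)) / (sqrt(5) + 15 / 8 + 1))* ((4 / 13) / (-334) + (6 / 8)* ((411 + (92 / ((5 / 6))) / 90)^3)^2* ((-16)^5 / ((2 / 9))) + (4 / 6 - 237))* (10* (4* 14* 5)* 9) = -29797303194357030963334870333514176126976 / 241693359375 + 10364279371950271639420824463831017783296* sqrt(5) / 241693359375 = -27398642635451582618260700000.00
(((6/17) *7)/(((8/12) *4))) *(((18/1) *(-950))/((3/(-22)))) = 1975050/17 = 116179.41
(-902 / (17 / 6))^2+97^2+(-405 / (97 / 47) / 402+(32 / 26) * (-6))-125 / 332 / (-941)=844808134595217993 / 7628083514116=110749.72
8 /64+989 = 7913 /8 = 989.12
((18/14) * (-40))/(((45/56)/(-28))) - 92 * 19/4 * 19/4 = -1135/4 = -283.75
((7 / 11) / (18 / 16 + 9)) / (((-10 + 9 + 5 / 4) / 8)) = 1792 / 891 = 2.01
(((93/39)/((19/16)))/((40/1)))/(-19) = -62/23465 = -0.00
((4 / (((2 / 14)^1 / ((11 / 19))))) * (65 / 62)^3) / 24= 21146125 / 27169392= 0.78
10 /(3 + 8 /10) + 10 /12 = 395 /114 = 3.46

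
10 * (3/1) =30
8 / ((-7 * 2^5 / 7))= -1 / 4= -0.25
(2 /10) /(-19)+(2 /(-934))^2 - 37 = -37.01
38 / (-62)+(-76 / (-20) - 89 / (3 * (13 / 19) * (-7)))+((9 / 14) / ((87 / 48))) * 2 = 12382523 / 1227135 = 10.09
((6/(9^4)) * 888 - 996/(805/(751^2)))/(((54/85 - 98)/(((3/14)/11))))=1740424408477/12465604998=139.62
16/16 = 1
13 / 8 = 1.62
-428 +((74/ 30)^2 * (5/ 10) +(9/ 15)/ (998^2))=-95233420327/ 224100900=-424.96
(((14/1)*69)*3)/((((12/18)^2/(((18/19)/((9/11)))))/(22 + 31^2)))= 141012333/19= 7421701.74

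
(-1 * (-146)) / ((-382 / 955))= -365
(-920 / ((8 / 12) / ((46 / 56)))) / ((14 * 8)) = -7935 / 784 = -10.12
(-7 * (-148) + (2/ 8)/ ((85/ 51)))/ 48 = 20723/ 960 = 21.59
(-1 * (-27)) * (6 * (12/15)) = 648/5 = 129.60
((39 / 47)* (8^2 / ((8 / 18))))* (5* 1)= 597.45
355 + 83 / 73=25998 / 73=356.14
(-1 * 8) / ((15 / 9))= -24 / 5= -4.80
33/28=1.18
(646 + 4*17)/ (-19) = -714/ 19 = -37.58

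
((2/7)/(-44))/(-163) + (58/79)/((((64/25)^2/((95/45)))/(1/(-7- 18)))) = -172161961/18275862528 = -0.01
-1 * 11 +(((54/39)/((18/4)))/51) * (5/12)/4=-87511/7956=-11.00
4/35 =0.11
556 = 556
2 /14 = 1 /7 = 0.14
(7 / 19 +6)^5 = 25937424601 / 2476099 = 10475.12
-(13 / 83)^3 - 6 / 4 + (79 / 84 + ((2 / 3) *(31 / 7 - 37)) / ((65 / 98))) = -103966874729 / 3121957020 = -33.30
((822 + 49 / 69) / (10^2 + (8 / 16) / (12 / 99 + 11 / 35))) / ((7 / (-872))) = -49797828944 / 49147665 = -1013.23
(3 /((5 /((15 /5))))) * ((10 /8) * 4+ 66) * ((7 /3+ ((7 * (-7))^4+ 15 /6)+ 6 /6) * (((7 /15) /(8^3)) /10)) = 17190653977 /256000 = 67150.99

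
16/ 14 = 8/ 7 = 1.14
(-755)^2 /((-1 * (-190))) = 114005 /38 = 3000.13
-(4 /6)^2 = -4 /9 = -0.44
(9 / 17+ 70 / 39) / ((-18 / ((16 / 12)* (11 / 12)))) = -16951 / 107406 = -0.16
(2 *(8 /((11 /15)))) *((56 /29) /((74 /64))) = 430080 /11803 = 36.44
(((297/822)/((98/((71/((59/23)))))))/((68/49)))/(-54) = -17963/13191456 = -0.00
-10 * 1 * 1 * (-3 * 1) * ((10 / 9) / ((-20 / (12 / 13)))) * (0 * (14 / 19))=0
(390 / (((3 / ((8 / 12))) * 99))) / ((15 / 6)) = 104 / 297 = 0.35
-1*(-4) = 4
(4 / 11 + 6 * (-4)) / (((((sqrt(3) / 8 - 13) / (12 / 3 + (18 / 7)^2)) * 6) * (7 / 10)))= 5408000 * sqrt(3) / 122392347 + 562432000 / 122392347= 4.67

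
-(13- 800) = 787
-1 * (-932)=932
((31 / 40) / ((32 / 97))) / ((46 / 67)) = 201469 / 58880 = 3.42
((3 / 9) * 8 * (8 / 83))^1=64 / 249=0.26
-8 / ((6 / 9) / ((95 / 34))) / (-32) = 285 / 272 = 1.05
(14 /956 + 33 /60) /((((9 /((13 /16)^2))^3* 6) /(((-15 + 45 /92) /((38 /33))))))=-12753978783689 /27251190609739776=-0.00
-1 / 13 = -0.08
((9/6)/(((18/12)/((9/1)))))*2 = 18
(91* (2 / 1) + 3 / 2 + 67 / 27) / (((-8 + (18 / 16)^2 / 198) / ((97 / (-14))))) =342908192 / 2127195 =161.20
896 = 896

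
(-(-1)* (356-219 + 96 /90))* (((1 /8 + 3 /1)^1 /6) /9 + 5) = 905027 /1296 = 698.32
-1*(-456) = 456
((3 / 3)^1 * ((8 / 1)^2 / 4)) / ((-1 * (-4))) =4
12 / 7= 1.71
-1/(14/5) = -5/14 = -0.36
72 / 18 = 4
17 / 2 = 8.50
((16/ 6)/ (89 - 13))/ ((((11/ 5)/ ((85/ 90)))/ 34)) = 2890/ 5643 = 0.51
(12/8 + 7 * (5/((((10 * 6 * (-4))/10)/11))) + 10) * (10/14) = -545/168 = -3.24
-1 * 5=-5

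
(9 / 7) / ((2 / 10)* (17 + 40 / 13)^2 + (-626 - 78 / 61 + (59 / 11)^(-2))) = -1614853305 / 686562332918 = -0.00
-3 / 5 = -0.60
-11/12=-0.92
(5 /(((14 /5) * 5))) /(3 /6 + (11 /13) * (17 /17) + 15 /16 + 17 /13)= 0.10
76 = 76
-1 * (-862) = 862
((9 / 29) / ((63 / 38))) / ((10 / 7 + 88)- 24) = 19 / 6641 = 0.00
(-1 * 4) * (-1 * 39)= 156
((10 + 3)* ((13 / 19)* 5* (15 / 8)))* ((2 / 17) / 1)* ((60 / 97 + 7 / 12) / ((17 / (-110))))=-325092625 / 4261016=-76.29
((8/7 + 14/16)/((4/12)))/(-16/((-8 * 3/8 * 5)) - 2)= -5085/784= -6.49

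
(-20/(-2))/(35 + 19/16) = 160/579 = 0.28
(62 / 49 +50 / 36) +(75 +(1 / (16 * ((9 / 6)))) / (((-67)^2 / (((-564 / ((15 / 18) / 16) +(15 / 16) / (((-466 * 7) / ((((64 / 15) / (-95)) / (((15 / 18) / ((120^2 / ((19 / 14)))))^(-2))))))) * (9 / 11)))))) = 2437548646428603187219 / 31423064740429824000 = 77.57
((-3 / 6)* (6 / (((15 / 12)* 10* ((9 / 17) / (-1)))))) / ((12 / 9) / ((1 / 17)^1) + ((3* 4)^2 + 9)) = 2 / 775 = 0.00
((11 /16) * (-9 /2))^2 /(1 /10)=49005 /512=95.71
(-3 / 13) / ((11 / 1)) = -3 / 143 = -0.02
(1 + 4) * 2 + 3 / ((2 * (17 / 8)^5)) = 14247722 / 1419857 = 10.03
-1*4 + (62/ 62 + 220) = 217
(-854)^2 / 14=52094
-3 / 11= -0.27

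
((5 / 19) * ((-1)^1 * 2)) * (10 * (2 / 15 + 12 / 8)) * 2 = -980 / 57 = -17.19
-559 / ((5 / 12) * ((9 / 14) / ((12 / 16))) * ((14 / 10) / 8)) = -8944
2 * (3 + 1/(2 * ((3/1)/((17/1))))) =35/3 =11.67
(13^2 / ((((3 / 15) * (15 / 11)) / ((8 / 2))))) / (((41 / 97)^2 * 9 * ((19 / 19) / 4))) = 279861296 / 45387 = 6166.11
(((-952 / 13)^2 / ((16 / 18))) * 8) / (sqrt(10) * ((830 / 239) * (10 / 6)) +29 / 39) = -13511706594624 / 125917940369 +8090258601600 * sqrt(10) / 9685995413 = 2534.00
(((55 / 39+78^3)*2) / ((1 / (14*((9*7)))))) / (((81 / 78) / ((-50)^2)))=18137431340000 / 9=2015270148888.89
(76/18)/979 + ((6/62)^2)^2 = 35807489/8137143531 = 0.00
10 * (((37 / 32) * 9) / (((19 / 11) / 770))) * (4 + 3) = 49358925 / 152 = 324729.77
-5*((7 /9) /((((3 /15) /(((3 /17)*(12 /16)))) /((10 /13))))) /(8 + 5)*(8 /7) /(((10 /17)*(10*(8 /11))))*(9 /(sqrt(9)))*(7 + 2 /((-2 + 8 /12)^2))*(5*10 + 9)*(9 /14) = -438075 /11648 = -37.61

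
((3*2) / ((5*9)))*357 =238 / 5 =47.60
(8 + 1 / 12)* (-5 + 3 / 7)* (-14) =1552 / 3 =517.33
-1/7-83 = -582/7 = -83.14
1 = 1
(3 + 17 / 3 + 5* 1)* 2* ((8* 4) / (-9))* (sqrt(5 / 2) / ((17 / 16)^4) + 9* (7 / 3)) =-18368 / 9- 85983232* sqrt(10) / 2255067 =-2161.46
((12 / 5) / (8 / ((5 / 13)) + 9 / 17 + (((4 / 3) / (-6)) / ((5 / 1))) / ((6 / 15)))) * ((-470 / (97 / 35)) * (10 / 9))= -4194750 / 196813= -21.31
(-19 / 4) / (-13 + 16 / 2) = 19 / 20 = 0.95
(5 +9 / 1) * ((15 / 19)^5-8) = -266691838 / 2476099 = -107.71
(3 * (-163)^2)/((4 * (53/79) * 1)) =6296853/212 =29702.14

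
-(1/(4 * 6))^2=-1/576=-0.00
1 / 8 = 0.12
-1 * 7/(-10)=7/10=0.70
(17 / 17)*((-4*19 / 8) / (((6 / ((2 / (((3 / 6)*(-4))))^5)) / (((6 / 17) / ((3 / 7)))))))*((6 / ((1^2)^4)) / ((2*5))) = 133 / 170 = 0.78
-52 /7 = -7.43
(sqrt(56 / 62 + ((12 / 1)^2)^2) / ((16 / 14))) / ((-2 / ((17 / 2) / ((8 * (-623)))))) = 17 * sqrt(4982041) / 353152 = 0.11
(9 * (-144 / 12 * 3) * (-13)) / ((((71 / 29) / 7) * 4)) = 213759 / 71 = 3010.69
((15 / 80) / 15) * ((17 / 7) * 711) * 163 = 1970181 / 560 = 3518.18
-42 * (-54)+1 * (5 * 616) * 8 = 26908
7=7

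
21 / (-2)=-21 / 2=-10.50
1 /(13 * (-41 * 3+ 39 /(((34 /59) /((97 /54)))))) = -612 /11401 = -0.05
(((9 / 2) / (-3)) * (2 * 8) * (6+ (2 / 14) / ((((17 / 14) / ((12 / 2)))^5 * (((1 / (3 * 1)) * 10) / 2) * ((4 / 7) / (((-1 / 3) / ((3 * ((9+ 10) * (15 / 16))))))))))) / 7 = -52508944944 / 4721024525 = -11.12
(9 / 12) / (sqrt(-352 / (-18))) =9 * sqrt(11) / 176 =0.17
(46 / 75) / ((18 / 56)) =1.91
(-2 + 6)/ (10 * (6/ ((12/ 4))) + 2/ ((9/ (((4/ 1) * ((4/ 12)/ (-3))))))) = 81/ 403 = 0.20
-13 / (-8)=1.62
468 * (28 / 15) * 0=0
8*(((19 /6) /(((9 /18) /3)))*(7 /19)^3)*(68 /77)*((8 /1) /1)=213248 /3971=53.70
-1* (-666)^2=-443556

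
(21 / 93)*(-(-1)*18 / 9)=0.45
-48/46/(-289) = 24/6647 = 0.00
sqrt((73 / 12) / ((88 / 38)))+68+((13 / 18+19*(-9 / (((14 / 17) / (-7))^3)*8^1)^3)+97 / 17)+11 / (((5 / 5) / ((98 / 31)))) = sqrt(45771) / 132+15581330585437493135 / 9486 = 1642560677360057.82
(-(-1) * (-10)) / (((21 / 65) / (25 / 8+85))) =-76375 / 28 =-2727.68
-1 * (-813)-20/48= 9751/12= 812.58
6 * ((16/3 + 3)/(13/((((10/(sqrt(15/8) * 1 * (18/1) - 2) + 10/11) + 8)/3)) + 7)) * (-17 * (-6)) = 86640840 * sqrt(30)/60250207 + 27032433720/60250207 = 456.55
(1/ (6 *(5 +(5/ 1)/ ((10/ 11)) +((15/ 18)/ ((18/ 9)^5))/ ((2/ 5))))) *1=64/ 4057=0.02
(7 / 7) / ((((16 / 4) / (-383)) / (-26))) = 4979 / 2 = 2489.50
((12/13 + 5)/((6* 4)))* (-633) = -16247/104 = -156.22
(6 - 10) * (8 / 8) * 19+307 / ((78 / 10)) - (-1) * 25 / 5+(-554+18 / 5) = -582.04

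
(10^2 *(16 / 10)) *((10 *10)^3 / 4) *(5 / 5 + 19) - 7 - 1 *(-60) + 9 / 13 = 10400000698 / 13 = 800000053.69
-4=-4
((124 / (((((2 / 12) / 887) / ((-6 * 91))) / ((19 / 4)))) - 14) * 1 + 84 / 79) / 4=-67605169597 / 158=-427880820.23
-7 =-7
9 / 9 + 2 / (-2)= 0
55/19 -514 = -9711/19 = -511.11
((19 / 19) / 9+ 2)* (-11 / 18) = -209 / 162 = -1.29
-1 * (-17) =17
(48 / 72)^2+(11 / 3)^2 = 125 / 9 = 13.89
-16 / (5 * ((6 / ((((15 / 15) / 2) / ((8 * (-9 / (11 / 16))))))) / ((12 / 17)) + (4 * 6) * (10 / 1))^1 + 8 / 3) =66 / 31759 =0.00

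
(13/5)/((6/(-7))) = -91/30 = -3.03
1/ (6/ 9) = 1.50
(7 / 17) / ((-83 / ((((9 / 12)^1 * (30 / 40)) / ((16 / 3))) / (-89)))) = 189 / 32148224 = 0.00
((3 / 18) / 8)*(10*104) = 21.67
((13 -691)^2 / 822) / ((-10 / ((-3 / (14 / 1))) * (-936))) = -12769 / 997360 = -0.01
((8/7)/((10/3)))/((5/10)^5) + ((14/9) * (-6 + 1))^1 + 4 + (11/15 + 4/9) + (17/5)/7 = 8.86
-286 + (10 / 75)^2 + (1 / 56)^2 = -201788831 / 705600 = -285.98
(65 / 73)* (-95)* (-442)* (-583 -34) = -1684008950 / 73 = -23068615.75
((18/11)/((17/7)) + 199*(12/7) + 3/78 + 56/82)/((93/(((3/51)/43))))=477975529/94863070302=0.01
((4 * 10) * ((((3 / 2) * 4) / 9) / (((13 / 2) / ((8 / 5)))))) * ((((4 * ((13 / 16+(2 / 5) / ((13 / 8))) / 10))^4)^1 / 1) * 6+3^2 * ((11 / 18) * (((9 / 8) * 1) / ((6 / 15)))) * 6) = 708354181264401 / 1160290625000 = 610.50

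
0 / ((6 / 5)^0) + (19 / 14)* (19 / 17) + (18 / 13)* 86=373117 / 3094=120.59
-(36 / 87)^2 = -144 / 841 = -0.17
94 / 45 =2.09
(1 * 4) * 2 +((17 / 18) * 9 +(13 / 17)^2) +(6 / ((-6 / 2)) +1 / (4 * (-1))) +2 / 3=53759 / 3468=15.50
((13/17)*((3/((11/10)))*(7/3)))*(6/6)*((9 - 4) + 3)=7280/187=38.93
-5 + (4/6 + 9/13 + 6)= 92/39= 2.36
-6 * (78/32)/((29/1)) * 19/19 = -117/232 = -0.50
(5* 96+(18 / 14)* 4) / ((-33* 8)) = -1.84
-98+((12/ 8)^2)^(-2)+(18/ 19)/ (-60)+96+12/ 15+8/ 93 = -444761/ 477090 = -0.93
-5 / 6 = -0.83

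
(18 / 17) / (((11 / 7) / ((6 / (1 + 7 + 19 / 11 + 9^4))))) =378 / 614363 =0.00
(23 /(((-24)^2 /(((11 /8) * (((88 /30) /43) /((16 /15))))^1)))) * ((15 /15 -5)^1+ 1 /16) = -19481 /1409024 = -0.01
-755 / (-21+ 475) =-755 / 454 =-1.66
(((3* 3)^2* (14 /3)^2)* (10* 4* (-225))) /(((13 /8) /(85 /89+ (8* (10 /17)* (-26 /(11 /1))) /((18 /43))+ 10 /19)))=1007675897760000 /4110821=245127651.57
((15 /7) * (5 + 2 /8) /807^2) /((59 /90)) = 225 /8538598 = 0.00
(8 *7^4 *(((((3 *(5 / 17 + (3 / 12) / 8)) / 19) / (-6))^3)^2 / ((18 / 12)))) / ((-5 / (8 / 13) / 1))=-24609937089105963 / 39627654227478139811921920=-0.00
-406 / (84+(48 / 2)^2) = -203 / 330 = -0.62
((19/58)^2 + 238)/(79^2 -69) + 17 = 353765329/20762608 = 17.04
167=167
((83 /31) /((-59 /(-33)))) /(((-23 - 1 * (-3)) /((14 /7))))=-2739 /18290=-0.15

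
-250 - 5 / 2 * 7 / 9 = -4535 / 18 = -251.94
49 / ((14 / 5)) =35 / 2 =17.50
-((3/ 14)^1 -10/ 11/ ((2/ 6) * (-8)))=-171/ 308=-0.56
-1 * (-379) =379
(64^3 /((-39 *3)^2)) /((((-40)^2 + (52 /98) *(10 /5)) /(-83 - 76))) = -170196992 /89494119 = -1.90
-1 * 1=-1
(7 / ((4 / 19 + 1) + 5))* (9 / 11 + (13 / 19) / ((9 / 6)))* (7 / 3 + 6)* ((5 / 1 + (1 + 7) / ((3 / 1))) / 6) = 3215975 / 210276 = 15.29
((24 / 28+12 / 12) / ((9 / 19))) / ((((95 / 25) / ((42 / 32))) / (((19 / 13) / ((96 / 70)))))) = 3325 / 2304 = 1.44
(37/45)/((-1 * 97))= -37/4365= -0.01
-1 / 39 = -0.03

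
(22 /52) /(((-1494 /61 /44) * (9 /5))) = -36905 /87399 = -0.42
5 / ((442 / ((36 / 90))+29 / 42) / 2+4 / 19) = 7980 / 882677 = 0.01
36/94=18/47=0.38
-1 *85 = -85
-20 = -20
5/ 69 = 0.07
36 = 36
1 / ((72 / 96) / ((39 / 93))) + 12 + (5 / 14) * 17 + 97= 150551 / 1302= 115.63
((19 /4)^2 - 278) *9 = -2298.94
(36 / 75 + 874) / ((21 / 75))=21862 / 7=3123.14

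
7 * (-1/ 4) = -7/ 4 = -1.75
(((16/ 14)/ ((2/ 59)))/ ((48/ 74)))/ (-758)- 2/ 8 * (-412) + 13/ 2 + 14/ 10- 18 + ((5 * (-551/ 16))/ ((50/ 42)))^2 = 21012.84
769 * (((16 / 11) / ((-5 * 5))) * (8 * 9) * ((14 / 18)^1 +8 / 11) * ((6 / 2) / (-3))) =14666368 / 3025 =4848.39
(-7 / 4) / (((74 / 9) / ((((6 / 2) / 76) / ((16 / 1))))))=-189 / 359936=-0.00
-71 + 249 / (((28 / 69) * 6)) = 31.27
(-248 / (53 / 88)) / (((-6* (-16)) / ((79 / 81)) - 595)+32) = 1724096 / 1945153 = 0.89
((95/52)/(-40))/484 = -19/201344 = -0.00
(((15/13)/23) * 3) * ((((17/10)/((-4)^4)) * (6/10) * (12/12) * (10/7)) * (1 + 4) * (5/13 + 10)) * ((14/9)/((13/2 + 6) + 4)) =0.00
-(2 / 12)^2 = -1 / 36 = -0.03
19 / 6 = 3.17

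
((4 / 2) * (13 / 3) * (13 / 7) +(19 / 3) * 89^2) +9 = 351340 / 7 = 50191.43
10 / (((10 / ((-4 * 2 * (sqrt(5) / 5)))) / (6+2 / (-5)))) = -224 * sqrt(5) / 25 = -20.04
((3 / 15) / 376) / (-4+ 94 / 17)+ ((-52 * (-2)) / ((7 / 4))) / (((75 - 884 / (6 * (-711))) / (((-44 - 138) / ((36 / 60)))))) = -1879476287311 / 7841182960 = -239.69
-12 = -12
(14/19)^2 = 196/361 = 0.54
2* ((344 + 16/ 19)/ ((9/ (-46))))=-66976/ 19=-3525.05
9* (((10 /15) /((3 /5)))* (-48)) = -480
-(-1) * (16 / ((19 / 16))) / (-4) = -64 / 19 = -3.37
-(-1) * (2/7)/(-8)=-1/28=-0.04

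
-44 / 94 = -22 / 47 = -0.47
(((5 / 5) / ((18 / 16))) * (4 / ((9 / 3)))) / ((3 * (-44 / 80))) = -640 / 891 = -0.72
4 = 4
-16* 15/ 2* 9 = -1080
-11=-11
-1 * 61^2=-3721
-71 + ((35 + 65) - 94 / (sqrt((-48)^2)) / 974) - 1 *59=-701327 / 23376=-30.00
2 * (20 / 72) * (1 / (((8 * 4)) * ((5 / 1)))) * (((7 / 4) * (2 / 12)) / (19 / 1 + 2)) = 1 / 20736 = 0.00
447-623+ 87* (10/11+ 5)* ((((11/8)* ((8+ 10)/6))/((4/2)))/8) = -43.46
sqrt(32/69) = 4 * sqrt(138)/69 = 0.68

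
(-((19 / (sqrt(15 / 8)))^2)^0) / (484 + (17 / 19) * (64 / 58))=-551 / 267228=-0.00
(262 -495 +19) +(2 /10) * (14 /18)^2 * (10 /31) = -537256 /2511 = -213.96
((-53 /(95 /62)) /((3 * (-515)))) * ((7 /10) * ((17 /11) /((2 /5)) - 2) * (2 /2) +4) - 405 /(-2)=545221751 /2690875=202.62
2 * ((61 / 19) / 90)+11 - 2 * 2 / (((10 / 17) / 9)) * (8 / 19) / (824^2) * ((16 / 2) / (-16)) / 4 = 642718957 / 58052448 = 11.07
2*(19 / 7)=38 / 7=5.43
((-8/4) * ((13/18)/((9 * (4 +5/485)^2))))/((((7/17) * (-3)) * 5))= 2079389/1286985105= 0.00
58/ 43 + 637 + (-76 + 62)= 26847/ 43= 624.35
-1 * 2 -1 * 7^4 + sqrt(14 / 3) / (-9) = -2403 -sqrt(42) / 27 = -2403.24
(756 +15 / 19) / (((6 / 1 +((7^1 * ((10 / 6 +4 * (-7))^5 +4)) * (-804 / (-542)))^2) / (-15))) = -103927040999685 / 158281412133301341299866558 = -0.00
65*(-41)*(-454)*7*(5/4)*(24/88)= 63520275/22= 2887285.23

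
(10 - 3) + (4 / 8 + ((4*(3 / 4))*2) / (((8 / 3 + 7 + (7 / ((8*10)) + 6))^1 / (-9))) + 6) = 76167 / 7562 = 10.07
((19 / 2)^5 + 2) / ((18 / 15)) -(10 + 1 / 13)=160925443 / 2496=64473.33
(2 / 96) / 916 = 1 / 43968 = 0.00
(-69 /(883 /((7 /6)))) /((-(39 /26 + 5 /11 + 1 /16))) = 14168 /313465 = 0.05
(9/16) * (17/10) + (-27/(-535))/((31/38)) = 540333/530720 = 1.02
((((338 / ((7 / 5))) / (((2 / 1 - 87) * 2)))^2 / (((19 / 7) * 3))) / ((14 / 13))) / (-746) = -371293 / 1204308084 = -0.00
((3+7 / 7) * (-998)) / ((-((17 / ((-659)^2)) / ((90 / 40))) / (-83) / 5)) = -1618795455930 / 17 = -95223262113.53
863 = 863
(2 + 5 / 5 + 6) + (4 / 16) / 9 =325 / 36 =9.03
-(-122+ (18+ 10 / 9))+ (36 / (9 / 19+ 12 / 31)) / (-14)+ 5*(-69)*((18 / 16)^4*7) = -164343026713 / 43610112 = -3768.46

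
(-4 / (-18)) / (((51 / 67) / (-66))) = -2948 / 153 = -19.27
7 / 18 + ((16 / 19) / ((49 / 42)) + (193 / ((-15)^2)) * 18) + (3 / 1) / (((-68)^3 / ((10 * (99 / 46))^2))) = 82360084741201 / 4977560750400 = 16.55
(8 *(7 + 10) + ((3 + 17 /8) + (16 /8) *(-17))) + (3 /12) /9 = 7715 /72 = 107.15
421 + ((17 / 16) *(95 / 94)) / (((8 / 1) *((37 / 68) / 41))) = 47981271 / 111296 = 431.11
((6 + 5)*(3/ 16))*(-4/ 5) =-1.65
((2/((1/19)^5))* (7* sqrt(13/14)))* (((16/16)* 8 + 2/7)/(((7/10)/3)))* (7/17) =4308412260* sqrt(182)/119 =488434110.20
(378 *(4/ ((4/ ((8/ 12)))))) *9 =2268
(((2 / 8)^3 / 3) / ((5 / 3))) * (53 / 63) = 0.00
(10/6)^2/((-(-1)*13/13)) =25/9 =2.78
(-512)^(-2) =1 / 262144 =0.00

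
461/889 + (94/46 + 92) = 1933510/20447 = 94.56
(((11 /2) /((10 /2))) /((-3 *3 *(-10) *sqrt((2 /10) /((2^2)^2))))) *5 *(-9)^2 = 99 *sqrt(5) /5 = 44.27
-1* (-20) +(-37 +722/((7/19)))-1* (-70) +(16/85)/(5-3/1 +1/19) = 46707163/23205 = 2012.81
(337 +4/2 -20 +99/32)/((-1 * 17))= -10307/544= -18.95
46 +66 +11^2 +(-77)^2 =6162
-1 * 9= -9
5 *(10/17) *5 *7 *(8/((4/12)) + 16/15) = 131600/51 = 2580.39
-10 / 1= -10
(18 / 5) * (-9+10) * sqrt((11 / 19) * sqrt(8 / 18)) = 6 * sqrt(1254) / 95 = 2.24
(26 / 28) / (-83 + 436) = 13 / 4942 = 0.00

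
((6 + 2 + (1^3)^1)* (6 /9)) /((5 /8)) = 48 /5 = 9.60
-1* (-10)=10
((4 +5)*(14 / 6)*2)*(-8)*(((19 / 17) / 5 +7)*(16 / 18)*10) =-1100288 / 51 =-21574.27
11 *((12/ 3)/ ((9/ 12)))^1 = 176/ 3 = 58.67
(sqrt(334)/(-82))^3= -167 * sqrt(334)/275684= -0.01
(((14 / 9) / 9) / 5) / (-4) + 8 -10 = -1627 / 810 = -2.01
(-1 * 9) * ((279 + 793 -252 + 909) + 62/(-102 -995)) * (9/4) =-153628731/4388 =-35011.11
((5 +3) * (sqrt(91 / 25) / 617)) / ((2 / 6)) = 24 * sqrt(91) / 3085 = 0.07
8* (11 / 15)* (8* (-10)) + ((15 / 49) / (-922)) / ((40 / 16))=-31805321 / 67767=-469.33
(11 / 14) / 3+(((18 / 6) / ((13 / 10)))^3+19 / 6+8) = 364760 / 15379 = 23.72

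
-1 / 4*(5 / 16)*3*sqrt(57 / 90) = -sqrt(570) / 128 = -0.19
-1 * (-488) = 488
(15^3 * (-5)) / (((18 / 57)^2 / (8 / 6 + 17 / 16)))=-25946875 / 64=-405419.92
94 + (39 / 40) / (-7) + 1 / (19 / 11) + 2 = 513059 / 5320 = 96.44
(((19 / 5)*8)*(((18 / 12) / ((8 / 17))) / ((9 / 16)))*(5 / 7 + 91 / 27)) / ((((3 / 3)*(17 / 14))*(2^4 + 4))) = 28.97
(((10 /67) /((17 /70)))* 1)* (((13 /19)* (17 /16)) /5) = 455 /5092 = 0.09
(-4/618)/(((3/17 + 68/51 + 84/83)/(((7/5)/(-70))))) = 1411/27488125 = 0.00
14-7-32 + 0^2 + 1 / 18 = -449 / 18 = -24.94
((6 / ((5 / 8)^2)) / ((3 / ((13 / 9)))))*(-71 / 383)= -118144 / 86175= -1.37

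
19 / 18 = 1.06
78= 78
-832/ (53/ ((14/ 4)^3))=-35672/ 53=-673.06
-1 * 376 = -376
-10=-10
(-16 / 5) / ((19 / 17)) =-272 / 95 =-2.86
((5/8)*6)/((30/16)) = 2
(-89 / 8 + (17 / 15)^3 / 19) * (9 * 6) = -5667821 / 9500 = -596.61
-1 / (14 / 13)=-13 / 14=-0.93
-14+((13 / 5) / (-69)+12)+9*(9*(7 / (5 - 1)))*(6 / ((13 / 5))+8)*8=52415681 / 4485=11686.89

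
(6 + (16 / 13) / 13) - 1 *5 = 185 / 169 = 1.09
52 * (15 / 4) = 195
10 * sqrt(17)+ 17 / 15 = 42.36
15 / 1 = 15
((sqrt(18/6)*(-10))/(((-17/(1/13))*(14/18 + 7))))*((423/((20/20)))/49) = 3807*sqrt(3)/75803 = 0.09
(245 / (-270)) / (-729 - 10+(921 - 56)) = -7 / 972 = -0.01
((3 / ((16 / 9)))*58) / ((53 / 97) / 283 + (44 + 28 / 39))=2.19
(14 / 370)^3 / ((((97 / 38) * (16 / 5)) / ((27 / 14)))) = 25137 / 1965336400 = 0.00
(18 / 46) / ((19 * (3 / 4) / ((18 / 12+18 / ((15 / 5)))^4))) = 151875 / 1748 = 86.89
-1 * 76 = -76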